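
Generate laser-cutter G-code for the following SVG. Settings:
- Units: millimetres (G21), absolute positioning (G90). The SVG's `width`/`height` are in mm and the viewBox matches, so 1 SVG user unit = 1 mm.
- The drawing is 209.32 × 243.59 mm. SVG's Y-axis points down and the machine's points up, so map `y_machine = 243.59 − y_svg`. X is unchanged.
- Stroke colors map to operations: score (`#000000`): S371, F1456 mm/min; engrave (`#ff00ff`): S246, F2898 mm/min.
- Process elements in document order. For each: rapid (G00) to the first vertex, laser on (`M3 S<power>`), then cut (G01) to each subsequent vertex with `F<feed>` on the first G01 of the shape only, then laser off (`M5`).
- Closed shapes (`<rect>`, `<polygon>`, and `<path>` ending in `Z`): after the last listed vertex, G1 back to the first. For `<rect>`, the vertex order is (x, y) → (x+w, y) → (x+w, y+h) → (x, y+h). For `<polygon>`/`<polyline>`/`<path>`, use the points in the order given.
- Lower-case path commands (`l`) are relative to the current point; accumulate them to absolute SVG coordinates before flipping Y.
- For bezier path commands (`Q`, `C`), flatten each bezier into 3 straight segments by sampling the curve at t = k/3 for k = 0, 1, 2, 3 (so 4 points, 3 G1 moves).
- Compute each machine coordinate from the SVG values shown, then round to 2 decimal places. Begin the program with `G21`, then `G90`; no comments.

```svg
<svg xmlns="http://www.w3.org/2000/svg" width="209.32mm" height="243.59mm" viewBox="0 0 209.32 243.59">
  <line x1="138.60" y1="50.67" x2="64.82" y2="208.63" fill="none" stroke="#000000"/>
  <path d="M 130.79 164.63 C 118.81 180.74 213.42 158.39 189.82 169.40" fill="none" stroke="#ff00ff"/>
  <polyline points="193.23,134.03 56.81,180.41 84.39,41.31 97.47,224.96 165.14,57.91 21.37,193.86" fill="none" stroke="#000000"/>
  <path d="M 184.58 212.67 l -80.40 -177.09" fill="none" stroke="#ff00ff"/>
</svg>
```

G21
G90
G00 X138.60 Y192.92
M3 S371
G01 X64.82 Y34.96 F1456
M5
G00 X130.79 Y78.96
M3 S246
G01 X146.01 Y73.01 F2898
G01 X182.34 Y76.74
G01 X189.82 Y74.19
M5
G00 X193.23 Y109.56
M3 S371
G01 X56.81 Y63.18 F1456
G01 X84.39 Y202.28
G01 X97.47 Y18.63
G01 X165.14 Y185.68
G01 X21.37 Y49.73
M5
G00 X184.58 Y30.92
M3 S246
G01 X104.18 Y208.01 F2898
M5

1 u = 1 mm; y_m = 243.59 − y.

[1] `<line>` line segment, #000000→score S371 F1456: (138.60,192.92) → (64.82,34.96)

[2] `<path>` cubic bezier, #ff00ff→engrave S246 F2898: (130.79,78.96) → (146.01,73.01) → (182.34,76.74) → (189.82,74.19)

[3] `<polyline>` open polyline, #000000→score S371 F1456: (193.23,109.56) → (56.81,63.18) → (84.39,202.28) → (97.47,18.63) → (165.14,185.68) → (21.37,49.73)

[4] `<path>` line segment, #ff00ff→engrave S246 F2898: (184.58,30.92) → (104.18,208.01)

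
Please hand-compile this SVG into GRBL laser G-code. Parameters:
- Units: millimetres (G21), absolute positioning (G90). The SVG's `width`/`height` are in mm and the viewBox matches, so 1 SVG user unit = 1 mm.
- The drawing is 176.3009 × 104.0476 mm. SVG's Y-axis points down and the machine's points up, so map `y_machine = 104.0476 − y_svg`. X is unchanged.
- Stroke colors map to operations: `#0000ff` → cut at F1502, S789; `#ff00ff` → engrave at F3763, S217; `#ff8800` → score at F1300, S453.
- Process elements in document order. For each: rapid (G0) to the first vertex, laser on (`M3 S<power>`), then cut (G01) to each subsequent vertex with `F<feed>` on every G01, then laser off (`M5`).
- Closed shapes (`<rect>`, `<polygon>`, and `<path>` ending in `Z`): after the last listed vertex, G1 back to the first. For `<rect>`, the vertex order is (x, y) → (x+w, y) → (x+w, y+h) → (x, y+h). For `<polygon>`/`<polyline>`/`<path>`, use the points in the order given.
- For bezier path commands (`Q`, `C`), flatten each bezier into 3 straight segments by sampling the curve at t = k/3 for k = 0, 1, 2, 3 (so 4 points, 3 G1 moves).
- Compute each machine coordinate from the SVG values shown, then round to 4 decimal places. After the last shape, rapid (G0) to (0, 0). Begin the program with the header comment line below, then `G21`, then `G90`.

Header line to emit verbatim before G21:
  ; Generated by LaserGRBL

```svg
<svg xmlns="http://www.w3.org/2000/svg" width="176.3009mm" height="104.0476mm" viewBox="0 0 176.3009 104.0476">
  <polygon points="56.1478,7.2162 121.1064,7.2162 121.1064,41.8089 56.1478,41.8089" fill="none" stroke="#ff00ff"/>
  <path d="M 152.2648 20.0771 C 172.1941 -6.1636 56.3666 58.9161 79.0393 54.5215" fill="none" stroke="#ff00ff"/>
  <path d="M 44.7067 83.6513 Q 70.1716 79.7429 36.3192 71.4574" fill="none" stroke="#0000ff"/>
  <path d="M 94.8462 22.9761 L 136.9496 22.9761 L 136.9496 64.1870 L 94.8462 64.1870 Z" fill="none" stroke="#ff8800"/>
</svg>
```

Since the viewBox matches the mm dimensions, user units are millimetres directly. The only transform is the Y-flip y_m = 104.0476 − y_svg.

Shape 1 is a rectangle drawn with `<polygon>`. Its stroke #ff00ff means engrave at S217, F3763. After flipping Y the toolpath is (56.1478,96.8314) → (121.1064,96.8314) → (121.1064,62.2387) → (56.1478,62.2387) → (56.1478,96.8314), returning to the start.

Shape 2 is a cubic bezier drawn with `<path>`. Its stroke #ff00ff means engrave at S217, F3763. After flipping Y the toolpath is (152.2648,83.9705) → (137.0995,85.7264) → (92.3757,62.3342) → (79.0393,49.5261).

Shape 3 is a quadratic bezier drawn with `<path>`. Its stroke #0000ff means cut at S789, F1502. After flipping Y the toolpath is (44.7067,20.3963) → (55.0925,23.4882) → (52.2967,27.5529) → (36.3192,32.5902).

Shape 4 is a rectangle drawn with `<path>`. Its stroke #ff8800 means score at S453, F1300. After flipping Y the toolpath is (94.8462,81.0715) → (136.9496,81.0715) → (136.9496,39.8606) → (94.8462,39.8606) → (94.8462,81.0715), returning to the start.

; Generated by LaserGRBL
G21
G90
G0 X56.1478 Y96.8314
M3 S217
G01 X121.1064 Y96.8314 F3763
G01 X121.1064 Y62.2387 F3763
G01 X56.1478 Y62.2387 F3763
G01 X56.1478 Y96.8314 F3763
M5
G0 X152.2648 Y83.9705
M3 S217
G01 X137.0995 Y85.7264 F3763
G01 X92.3757 Y62.3342 F3763
G01 X79.0393 Y49.5261 F3763
M5
G0 X44.7067 Y20.3963
M3 S789
G01 X55.0925 Y23.4882 F1502
G01 X52.2967 Y27.5529 F1502
G01 X36.3192 Y32.5902 F1502
M5
G0 X94.8462 Y81.0715
M3 S453
G01 X136.9496 Y81.0715 F1300
G01 X136.9496 Y39.8606 F1300
G01 X94.8462 Y39.8606 F1300
G01 X94.8462 Y81.0715 F1300
M5
G0 X0.0000 Y0.0000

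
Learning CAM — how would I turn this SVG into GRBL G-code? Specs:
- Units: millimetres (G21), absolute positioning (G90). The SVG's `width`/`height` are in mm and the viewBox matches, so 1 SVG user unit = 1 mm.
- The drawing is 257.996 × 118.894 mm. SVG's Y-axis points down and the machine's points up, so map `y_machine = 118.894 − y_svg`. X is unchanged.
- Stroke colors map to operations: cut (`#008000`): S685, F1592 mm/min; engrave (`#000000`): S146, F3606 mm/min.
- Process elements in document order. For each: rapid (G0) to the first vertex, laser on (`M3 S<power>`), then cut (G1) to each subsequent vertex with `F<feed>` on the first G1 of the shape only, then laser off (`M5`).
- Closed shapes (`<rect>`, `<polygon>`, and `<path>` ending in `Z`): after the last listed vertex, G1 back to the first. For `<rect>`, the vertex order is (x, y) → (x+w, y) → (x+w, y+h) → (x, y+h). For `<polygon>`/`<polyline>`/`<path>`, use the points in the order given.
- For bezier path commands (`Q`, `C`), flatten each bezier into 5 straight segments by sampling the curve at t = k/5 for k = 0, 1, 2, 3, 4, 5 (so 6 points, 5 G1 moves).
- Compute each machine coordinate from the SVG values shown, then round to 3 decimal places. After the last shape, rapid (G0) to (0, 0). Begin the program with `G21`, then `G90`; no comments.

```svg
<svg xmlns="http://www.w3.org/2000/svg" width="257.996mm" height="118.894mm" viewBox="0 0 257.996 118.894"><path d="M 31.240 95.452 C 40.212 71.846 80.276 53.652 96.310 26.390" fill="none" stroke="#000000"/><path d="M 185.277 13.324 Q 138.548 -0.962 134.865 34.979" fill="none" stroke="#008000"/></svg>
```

1 u = 1 mm; y_m = 118.894 − y.

[1] `<path>` cubic bezier, #000000→engrave S146 F3606: (31.240,23.442) → (39.913,37.072) → (53.403,50.098) → (69.063,63.216) → (84.247,77.119) → (96.310,92.504)

[2] `<path>` quadratic bezier, #008000→cut S685 F1592: (185.277,105.570) → (168.307,109.275) → (154.781,108.962) → (144.699,104.631) → (138.060,96.282) → (134.865,83.915)

G21
G90
G0 X31.240 Y23.442
M3 S146
G1 X39.913 Y37.072 F3606
G1 X53.403 Y50.098
G1 X69.063 Y63.216
G1 X84.247 Y77.119
G1 X96.310 Y92.504
M5
G0 X185.277 Y105.570
M3 S685
G1 X168.307 Y109.275 F1592
G1 X154.781 Y108.962
G1 X144.699 Y104.631
G1 X138.060 Y96.282
G1 X134.865 Y83.915
M5
G0 X0.000 Y0.000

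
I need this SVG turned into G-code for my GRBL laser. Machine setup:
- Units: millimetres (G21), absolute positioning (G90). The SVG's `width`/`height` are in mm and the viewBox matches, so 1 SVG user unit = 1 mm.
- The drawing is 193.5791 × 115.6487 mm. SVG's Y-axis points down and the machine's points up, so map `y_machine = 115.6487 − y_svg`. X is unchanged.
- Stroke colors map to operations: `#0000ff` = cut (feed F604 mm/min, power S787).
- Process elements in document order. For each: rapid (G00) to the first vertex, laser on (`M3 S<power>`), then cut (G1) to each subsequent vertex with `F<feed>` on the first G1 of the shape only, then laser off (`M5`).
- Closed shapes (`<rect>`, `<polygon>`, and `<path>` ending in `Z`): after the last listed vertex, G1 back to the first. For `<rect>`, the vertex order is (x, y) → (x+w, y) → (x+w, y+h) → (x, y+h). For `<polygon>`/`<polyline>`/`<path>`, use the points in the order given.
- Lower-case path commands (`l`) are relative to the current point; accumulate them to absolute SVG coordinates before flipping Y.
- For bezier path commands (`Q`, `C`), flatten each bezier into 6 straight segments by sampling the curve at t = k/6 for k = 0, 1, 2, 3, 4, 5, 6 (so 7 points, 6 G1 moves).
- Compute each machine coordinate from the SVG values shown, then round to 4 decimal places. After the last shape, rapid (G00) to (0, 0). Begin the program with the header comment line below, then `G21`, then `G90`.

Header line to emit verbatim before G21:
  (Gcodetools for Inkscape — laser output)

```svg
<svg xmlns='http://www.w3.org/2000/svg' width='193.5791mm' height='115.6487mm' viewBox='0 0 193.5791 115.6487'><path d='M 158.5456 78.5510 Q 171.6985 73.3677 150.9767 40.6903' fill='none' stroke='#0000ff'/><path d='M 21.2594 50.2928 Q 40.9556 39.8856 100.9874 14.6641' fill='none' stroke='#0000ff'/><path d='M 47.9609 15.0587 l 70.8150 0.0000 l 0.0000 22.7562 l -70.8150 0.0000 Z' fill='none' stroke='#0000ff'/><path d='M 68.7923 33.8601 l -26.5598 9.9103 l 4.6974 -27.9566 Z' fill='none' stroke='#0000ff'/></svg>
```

Since the viewBox matches the mm dimensions, user units are millimetres directly. The only transform is the Y-flip y_m = 115.6487 − y_svg.

Shape 1 is a quadratic bezier drawn with `<path>`. Its stroke #0000ff means cut at S787, F604. After flipping Y the toolpath is (158.5456,37.0977) → (161.9889,39.5892) → (163.5503,43.6081) → (163.2298,49.1545) → (161.0274,56.2284) → (156.9430,64.8297) → (150.9767,74.9584).

Shape 2 is a quadratic bezier drawn with `<path>`. Its stroke #0000ff means cut at S787, F604. After flipping Y the toolpath is (21.2594,65.3559) → (28.9452,69.2365) → (38.8719,73.9401) → (51.0395,79.4667) → (65.4479,85.8163) → (82.0972,92.9889) → (100.9874,100.9846).

Shape 3 is a rectangle drawn with `<path>`. Its stroke #0000ff means cut at S787, F604. After flipping Y the toolpath is (47.9609,100.5900) → (118.7759,100.5900) → (118.7759,77.8338) → (47.9609,77.8338) → (47.9609,100.5900), returning to the start.

Shape 4 is a regular polygon drawn with `<path>`. Its stroke #0000ff means cut at S787, F604. After flipping Y the toolpath is (68.7923,81.7886) → (42.2325,71.8783) → (46.9299,99.8349) → (68.7923,81.7886), returning to the start.

(Gcodetools for Inkscape — laser output)
G21
G90
G00 X158.5456 Y37.0977
M3 S787
G1 X161.9889 Y39.5892 F604
G1 X163.5503 Y43.6081
G1 X163.2298 Y49.1545
G1 X161.0274 Y56.2284
G1 X156.9430 Y64.8297
G1 X150.9767 Y74.9584
M5
G00 X21.2594 Y65.3559
M3 S787
G1 X28.9452 Y69.2365 F604
G1 X38.8719 Y73.9401
G1 X51.0395 Y79.4667
G1 X65.4479 Y85.8163
G1 X82.0972 Y92.9889
G1 X100.9874 Y100.9846
M5
G00 X47.9609 Y100.5900
M3 S787
G1 X118.7759 Y100.5900 F604
G1 X118.7759 Y77.8338
G1 X47.9609 Y77.8338
G1 X47.9609 Y100.5900
M5
G00 X68.7923 Y81.7886
M3 S787
G1 X42.2325 Y71.8783 F604
G1 X46.9299 Y99.8349
G1 X68.7923 Y81.7886
M5
G00 X0.0000 Y0.0000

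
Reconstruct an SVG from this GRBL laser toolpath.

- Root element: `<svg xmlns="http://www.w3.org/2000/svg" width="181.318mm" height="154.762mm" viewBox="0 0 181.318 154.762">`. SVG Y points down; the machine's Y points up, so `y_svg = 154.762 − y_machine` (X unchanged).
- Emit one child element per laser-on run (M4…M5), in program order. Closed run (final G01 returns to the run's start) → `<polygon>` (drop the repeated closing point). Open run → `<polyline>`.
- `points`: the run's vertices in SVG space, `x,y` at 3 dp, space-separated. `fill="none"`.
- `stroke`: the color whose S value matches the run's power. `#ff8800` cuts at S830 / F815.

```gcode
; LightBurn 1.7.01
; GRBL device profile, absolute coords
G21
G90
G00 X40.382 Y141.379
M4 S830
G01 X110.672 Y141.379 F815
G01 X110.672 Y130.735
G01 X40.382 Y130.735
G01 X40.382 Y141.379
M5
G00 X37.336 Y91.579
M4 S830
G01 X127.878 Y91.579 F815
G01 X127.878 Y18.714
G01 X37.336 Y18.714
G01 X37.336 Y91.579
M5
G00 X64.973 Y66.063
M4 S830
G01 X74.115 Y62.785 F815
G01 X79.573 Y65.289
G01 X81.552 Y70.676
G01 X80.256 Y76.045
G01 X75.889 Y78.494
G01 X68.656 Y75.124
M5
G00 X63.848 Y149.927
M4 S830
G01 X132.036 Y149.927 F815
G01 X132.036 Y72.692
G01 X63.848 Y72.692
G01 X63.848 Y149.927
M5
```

<svg xmlns="http://www.w3.org/2000/svg" width="181.318mm" height="154.762mm" viewBox="0 0 181.318 154.762">
  <polygon points="40.382,13.383 110.672,13.383 110.672,24.027 40.382,24.027" fill="none" stroke="#ff8800"/>
  <polygon points="37.336,63.183 127.878,63.183 127.878,136.048 37.336,136.048" fill="none" stroke="#ff8800"/>
  <polyline points="64.973,88.699 74.115,91.977 79.573,89.473 81.552,84.086 80.256,78.717 75.889,76.268 68.656,79.638" fill="none" stroke="#ff8800"/>
  <polygon points="63.848,4.835 132.036,4.835 132.036,82.070 63.848,82.070" fill="none" stroke="#ff8800"/>
</svg>

Each laser-on run becomes one SVG element. Flip Y back into SVG space with y_svg = 154.762 − y_machine. Every run uses S830, so all elements get stroke `#ff8800` (cut).

Run 1: The run returns to its start, so emit a `<polygon>` with points (Y-flipped): 40.382,13.383 110.672,13.383 110.672,24.027 40.382,24.027.

Run 2: The run returns to its start, so emit a `<polygon>` with points (Y-flipped): 37.336,63.183 127.878,63.183 127.878,136.048 37.336,136.048.

Run 3: The run is open, so emit a `<polyline>` with points (Y-flipped): 64.973,88.699 74.115,91.977 79.573,89.473 81.552,84.086 80.256,78.717 75.889,76.268 68.656,79.638.

Run 4: The run returns to its start, so emit a `<polygon>` with points (Y-flipped): 63.848,4.835 132.036,4.835 132.036,82.070 63.848,82.070.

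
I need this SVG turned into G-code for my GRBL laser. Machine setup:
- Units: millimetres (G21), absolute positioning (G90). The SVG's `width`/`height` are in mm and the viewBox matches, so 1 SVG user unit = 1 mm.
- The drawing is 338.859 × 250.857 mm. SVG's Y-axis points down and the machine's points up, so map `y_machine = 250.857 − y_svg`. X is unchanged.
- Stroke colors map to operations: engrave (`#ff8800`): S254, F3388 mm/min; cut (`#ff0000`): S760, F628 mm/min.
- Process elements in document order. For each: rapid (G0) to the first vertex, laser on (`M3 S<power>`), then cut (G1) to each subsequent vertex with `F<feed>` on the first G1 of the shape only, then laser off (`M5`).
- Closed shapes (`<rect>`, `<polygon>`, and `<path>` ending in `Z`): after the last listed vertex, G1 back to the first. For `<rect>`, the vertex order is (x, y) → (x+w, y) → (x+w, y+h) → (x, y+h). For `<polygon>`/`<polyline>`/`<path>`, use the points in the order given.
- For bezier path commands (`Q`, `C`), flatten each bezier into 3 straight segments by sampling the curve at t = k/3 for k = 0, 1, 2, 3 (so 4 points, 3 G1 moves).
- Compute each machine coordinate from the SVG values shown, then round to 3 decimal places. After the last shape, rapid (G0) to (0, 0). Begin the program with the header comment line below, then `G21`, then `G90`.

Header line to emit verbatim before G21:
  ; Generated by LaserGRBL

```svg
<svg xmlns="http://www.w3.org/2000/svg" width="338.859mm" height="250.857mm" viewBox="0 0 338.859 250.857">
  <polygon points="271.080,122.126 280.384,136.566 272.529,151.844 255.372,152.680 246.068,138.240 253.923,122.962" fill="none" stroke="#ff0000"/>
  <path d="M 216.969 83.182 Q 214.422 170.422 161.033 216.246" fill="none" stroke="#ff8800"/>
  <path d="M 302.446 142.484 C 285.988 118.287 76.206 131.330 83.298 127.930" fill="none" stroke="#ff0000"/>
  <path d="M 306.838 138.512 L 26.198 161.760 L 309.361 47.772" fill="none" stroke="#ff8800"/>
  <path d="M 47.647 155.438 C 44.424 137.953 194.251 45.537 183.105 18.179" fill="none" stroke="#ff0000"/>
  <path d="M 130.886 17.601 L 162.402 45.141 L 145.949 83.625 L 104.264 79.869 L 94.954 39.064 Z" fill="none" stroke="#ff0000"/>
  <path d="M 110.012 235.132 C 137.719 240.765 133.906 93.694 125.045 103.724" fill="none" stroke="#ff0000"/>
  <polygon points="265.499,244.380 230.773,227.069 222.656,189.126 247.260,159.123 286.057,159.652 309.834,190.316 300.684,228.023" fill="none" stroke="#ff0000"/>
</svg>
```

; Generated by LaserGRBL
G21
G90
G0 X271.080 Y128.731
M3 S760
G1 X280.384 Y114.291 F628
G1 X272.529 Y99.013
G1 X255.372 Y98.177
G1 X246.068 Y112.617
G1 X253.923 Y127.895
G1 X271.080 Y128.731
M5
G0 X216.969 Y167.675
M3 S254
G1 X209.622 Y114.117 F3388
G1 X190.977 Y69.762
G1 X161.033 Y34.611
M5
G0 X302.446 Y108.373
M3 S760
G1 X236.739 Y122.145 F628
G1 X133.305 Y123.020
G1 X83.298 Y122.927
M5
G0 X306.838 Y112.345
M3 S254
G1 X26.198 Y89.097 F3388
G1 X309.361 Y203.085
M5
G0 X47.647 Y95.419
M3 S760
G1 X83.810 Y132.696 F628
G1 X152.224 Y188.819
G1 X183.105 Y232.678
M5
G0 X130.886 Y233.256
M3 S760
G1 X162.402 Y205.716 F628
G1 X145.949 Y167.232
G1 X104.264 Y170.988
G1 X94.954 Y211.793
G1 X130.886 Y233.256
M5
G0 X110.012 Y15.725
M3 S760
G1 X128.193 Y49.519 F628
G1 X131.243 Y116.270
G1 X125.045 Y147.133
M5
G0 X265.499 Y6.477
M3 S760
G1 X230.773 Y23.788 F628
G1 X222.656 Y61.731
G1 X247.260 Y91.734
G1 X286.057 Y91.205
G1 X309.834 Y60.541
G1 X300.684 Y22.834
G1 X265.499 Y6.477
M5
G0 X0.000 Y0.000

Since the viewBox matches the mm dimensions, user units are millimetres directly. The only transform is the Y-flip y_m = 250.857 − y_svg.

Shape 1 is a regular polygon drawn with `<polygon>`. Its stroke #ff0000 means cut at S760, F628. After flipping Y the toolpath is (271.080,128.731) → (280.384,114.291) → (272.529,99.013) → (255.372,98.177) → (246.068,112.617) → (253.923,127.895) → (271.080,128.731), returning to the start.

Shape 2 is a quadratic bezier drawn with `<path>`. Its stroke #ff8800 means engrave at S254, F3388. After flipping Y the toolpath is (216.969,167.675) → (209.622,114.117) → (190.977,69.762) → (161.033,34.611).

Shape 3 is a cubic bezier drawn with `<path>`. Its stroke #ff0000 means cut at S760, F628. After flipping Y the toolpath is (302.446,108.373) → (236.739,122.145) → (133.305,123.020) → (83.298,122.927).

Shape 4 is a open polyline drawn with `<path>`. Its stroke #ff8800 means engrave at S254, F3388. After flipping Y the toolpath is (306.838,112.345) → (26.198,89.097) → (309.361,203.085).

Shape 5 is a cubic bezier drawn with `<path>`. Its stroke #ff0000 means cut at S760, F628. After flipping Y the toolpath is (47.647,95.419) → (83.810,132.696) → (152.224,188.819) → (183.105,232.678).

Shape 6 is a regular polygon drawn with `<path>`. Its stroke #ff0000 means cut at S760, F628. After flipping Y the toolpath is (130.886,233.256) → (162.402,205.716) → (145.949,167.232) → (104.264,170.988) → (94.954,211.793) → (130.886,233.256), returning to the start.

Shape 7 is a cubic bezier drawn with `<path>`. Its stroke #ff0000 means cut at S760, F628. After flipping Y the toolpath is (110.012,15.725) → (128.193,49.519) → (131.243,116.270) → (125.045,147.133).

Shape 8 is a regular polygon drawn with `<polygon>`. Its stroke #ff0000 means cut at S760, F628. After flipping Y the toolpath is (265.499,6.477) → (230.773,23.788) → (222.656,61.731) → (247.260,91.734) → (286.057,91.205) → (309.834,60.541) → (300.684,22.834) → (265.499,6.477), returning to the start.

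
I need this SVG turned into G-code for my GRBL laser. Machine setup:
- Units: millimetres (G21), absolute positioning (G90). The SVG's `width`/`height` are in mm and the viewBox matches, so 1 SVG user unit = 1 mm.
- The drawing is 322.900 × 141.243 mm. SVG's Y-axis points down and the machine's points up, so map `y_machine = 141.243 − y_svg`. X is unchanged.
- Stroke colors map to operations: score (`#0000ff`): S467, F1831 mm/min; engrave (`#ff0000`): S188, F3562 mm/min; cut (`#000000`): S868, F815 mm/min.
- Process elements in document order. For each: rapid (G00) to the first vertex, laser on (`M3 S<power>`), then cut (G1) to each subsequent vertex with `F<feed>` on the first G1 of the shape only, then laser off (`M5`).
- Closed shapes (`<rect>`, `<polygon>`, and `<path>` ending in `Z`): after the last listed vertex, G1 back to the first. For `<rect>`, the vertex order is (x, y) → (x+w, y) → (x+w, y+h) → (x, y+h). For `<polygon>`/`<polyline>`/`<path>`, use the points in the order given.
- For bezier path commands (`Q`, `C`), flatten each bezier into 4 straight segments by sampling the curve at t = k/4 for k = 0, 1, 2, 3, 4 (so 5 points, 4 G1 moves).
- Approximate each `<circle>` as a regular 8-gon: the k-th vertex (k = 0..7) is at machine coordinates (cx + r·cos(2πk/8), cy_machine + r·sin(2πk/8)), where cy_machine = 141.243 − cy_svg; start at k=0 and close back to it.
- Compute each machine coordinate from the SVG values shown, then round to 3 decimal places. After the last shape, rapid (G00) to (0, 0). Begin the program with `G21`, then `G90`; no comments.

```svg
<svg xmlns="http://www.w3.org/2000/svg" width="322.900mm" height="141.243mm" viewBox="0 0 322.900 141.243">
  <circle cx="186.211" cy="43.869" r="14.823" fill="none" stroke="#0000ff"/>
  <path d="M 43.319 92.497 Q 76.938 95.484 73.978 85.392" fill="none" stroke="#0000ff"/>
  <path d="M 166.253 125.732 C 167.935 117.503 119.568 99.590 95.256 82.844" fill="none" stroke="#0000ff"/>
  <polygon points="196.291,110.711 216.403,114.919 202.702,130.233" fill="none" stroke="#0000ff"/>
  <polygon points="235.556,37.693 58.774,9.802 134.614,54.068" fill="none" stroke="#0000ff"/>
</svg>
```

Since the viewBox matches the mm dimensions, user units are millimetres directly. The only transform is the Y-flip y_m = 141.243 − y_svg.

Shape 1 is a circle drawn with `<circle>`. Its stroke #0000ff means score at S467, F1831. After flipping Y the toolpath is (201.034,97.374) → (196.692,107.855) → (186.211,112.197) → (175.730,107.855) → (171.388,97.374) → (175.730,86.893) → (186.211,82.551) → (196.692,86.893) → (201.034,97.374), returning to the start.

Shape 2 is a quadratic bezier drawn with `<path>`. Its stroke #0000ff means score at S467, F1831. After flipping Y the toolpath is (43.319,48.746) → (57.842,48.070) → (67.793,49.029) → (73.172,51.622) → (73.978,55.851).

Shape 3 is a cubic bezier drawn with `<path>`. Its stroke #0000ff means score at S467, F1831. After flipping Y the toolpath is (166.253,15.511) → (159.288,23.329) → (140.502,33.761) → (116.842,45.790) → (95.256,58.399).

Shape 4 is a regular polygon drawn with `<polygon>`. Its stroke #0000ff means score at S467, F1831. After flipping Y the toolpath is (196.291,30.532) → (216.403,26.324) → (202.702,11.010) → (196.291,30.532), returning to the start.

Shape 5 is a closed polygon drawn with `<polygon>`. Its stroke #0000ff means score at S467, F1831. After flipping Y the toolpath is (235.556,103.550) → (58.774,131.441) → (134.614,87.175) → (235.556,103.550), returning to the start.

G21
G90
G00 X201.034 Y97.374
M3 S467
G1 X196.692 Y107.855 F1831
G1 X186.211 Y112.197
G1 X175.730 Y107.855
G1 X171.388 Y97.374
G1 X175.730 Y86.893
G1 X186.211 Y82.551
G1 X196.692 Y86.893
G1 X201.034 Y97.374
M5
G00 X43.319 Y48.746
M3 S467
G1 X57.842 Y48.070 F1831
G1 X67.793 Y49.029
G1 X73.172 Y51.622
G1 X73.978 Y55.851
M5
G00 X166.253 Y15.511
M3 S467
G1 X159.288 Y23.329 F1831
G1 X140.502 Y33.761
G1 X116.842 Y45.790
G1 X95.256 Y58.399
M5
G00 X196.291 Y30.532
M3 S467
G1 X216.403 Y26.324 F1831
G1 X202.702 Y11.010
G1 X196.291 Y30.532
M5
G00 X235.556 Y103.550
M3 S467
G1 X58.774 Y131.441 F1831
G1 X134.614 Y87.175
G1 X235.556 Y103.550
M5
G00 X0.000 Y0.000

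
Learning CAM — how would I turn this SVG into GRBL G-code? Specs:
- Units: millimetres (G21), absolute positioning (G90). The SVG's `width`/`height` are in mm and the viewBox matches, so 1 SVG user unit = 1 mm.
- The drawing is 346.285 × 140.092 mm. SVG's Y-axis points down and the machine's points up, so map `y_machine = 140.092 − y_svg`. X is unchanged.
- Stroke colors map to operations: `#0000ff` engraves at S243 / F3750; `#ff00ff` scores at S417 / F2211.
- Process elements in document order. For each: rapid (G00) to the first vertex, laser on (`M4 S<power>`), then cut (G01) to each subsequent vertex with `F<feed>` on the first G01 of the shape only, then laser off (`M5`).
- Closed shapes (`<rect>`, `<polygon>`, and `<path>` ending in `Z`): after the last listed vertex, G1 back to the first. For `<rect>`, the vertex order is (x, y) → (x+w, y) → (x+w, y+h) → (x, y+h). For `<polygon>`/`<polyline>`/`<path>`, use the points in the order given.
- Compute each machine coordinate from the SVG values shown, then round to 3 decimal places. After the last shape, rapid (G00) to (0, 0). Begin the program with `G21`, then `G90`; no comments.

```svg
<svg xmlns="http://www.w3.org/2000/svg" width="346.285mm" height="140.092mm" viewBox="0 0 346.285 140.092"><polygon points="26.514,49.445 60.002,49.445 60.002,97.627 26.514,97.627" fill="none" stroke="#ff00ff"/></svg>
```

G21
G90
G00 X26.514 Y90.647
M4 S417
G01 X60.002 Y90.647 F2211
G01 X60.002 Y42.465
G01 X26.514 Y42.465
G01 X26.514 Y90.647
M5
G00 X0.000 Y0.000

1 u = 1 mm; y_m = 140.092 − y.

[1] `<polygon>` rectangle, #ff00ff→score S417 F2211: (26.514,90.647) → (60.002,90.647) → (60.002,42.465) → (26.514,42.465) → (26.514,90.647) (closed)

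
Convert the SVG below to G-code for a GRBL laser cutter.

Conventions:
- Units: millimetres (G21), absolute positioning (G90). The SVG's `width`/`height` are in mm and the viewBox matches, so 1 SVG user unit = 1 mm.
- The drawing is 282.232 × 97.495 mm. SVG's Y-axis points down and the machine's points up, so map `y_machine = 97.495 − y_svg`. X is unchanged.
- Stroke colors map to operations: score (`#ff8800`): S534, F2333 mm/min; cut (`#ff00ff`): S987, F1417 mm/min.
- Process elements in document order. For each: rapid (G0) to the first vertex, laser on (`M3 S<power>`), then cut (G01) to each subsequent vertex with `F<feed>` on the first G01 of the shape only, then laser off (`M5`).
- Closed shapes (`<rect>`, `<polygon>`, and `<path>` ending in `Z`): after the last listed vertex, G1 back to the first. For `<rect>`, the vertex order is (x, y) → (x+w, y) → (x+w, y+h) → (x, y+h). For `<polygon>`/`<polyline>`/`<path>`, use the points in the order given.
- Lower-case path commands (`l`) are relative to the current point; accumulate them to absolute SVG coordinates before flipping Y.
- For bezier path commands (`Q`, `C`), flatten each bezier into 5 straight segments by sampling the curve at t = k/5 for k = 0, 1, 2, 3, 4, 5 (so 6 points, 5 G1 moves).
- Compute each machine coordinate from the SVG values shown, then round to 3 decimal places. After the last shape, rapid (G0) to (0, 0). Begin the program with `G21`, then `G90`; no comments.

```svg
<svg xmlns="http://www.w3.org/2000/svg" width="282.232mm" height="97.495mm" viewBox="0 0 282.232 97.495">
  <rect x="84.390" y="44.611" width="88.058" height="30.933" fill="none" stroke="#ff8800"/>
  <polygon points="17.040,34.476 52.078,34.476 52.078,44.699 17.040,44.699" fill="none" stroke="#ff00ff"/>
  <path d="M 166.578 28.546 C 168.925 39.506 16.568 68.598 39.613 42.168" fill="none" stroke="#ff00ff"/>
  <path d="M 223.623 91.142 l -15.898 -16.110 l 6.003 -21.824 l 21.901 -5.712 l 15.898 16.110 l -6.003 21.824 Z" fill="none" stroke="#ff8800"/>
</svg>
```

Since the viewBox matches the mm dimensions, user units are millimetres directly. The only transform is the Y-flip y_m = 97.495 − y_svg.

Shape 1 is a rectangle drawn with `<rect>`. Its stroke #ff8800 means score at S534, F2333. After flipping Y the toolpath is (84.390,52.884) → (172.448,52.884) → (172.448,21.951) → (84.390,21.951) → (84.390,52.884), returning to the start.

Shape 2 is a rectangle drawn with `<polygon>`. Its stroke #ff00ff means cut at S987, F1417. After flipping Y the toolpath is (17.040,63.019) → (52.078,63.019) → (52.078,52.796) → (17.040,52.796) → (17.040,63.019), returning to the start.

Shape 3 is a cubic bezier drawn with `<path>`. Its stroke #ff00ff means cut at S987, F1417. After flipping Y the toolpath is (166.578,68.949) → (152.063,60.786) → (116.263,51.807) → (75.025,45.548) → (44.193,45.542) → (39.613,55.327).

Shape 4 is a regular polygon drawn with `<path>`. Its stroke #ff8800 means score at S534, F2333. After flipping Y the toolpath is (223.623,6.353) → (207.725,22.463) → (213.728,44.287) → (235.629,49.999) → (251.527,33.889) → (245.524,12.065) → (223.623,6.353), returning to the start.

G21
G90
G0 X84.390 Y52.884
M3 S534
G01 X172.448 Y52.884 F2333
G01 X172.448 Y21.951
G01 X84.390 Y21.951
G01 X84.390 Y52.884
M5
G0 X17.040 Y63.019
M3 S987
G01 X52.078 Y63.019 F1417
G01 X52.078 Y52.796
G01 X17.040 Y52.796
G01 X17.040 Y63.019
M5
G0 X166.578 Y68.949
M3 S987
G01 X152.063 Y60.786 F1417
G01 X116.263 Y51.807
G01 X75.025 Y45.548
G01 X44.193 Y45.542
G01 X39.613 Y55.327
M5
G0 X223.623 Y6.353
M3 S534
G01 X207.725 Y22.463 F2333
G01 X213.728 Y44.287
G01 X235.629 Y49.999
G01 X251.527 Y33.889
G01 X245.524 Y12.065
G01 X223.623 Y6.353
M5
G0 X0.000 Y0.000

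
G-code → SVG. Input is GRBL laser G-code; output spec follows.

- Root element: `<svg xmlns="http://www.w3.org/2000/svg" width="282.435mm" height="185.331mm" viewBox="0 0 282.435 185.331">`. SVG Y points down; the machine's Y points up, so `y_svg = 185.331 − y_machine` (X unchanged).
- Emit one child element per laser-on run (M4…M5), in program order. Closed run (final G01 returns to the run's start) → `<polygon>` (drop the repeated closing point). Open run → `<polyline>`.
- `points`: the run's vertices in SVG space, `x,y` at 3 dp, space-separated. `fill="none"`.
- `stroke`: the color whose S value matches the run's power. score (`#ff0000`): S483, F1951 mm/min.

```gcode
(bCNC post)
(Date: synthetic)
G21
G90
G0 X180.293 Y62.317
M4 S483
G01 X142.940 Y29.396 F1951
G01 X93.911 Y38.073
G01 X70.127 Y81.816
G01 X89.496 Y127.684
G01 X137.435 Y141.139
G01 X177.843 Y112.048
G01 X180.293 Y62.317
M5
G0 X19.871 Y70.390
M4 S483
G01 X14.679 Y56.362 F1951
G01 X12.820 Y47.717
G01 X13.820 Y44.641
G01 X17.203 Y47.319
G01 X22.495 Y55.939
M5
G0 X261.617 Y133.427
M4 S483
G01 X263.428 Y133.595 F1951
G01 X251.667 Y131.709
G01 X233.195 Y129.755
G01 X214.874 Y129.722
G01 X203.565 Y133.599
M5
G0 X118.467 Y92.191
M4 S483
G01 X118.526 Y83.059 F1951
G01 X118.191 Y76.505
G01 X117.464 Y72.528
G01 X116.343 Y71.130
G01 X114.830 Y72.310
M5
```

<svg xmlns="http://www.w3.org/2000/svg" width="282.435mm" height="185.331mm" viewBox="0 0 282.435 185.331">
  <polygon points="180.293,123.014 142.940,155.935 93.911,147.258 70.127,103.515 89.496,57.647 137.435,44.192 177.843,73.283" fill="none" stroke="#ff0000"/>
  <polyline points="19.871,114.941 14.679,128.969 12.820,137.614 13.820,140.690 17.203,138.012 22.495,129.392" fill="none" stroke="#ff0000"/>
  <polyline points="261.617,51.904 263.428,51.736 251.667,53.622 233.195,55.576 214.874,55.609 203.565,51.732" fill="none" stroke="#ff0000"/>
  <polyline points="118.467,93.140 118.526,102.272 118.191,108.826 117.464,112.803 116.343,114.201 114.830,113.021" fill="none" stroke="#ff0000"/>
</svg>

Machine Y-up, SVG Y-down with viewBox height 185.331, so y_svg = 185.331 − y_machine; X carries over. Every run uses S483, so all elements get stroke `#ff0000` (score).

Run 1: The run returns to its start, so emit a `<polygon>` with points (Y-flipped): 180.293,123.014 142.940,155.935 93.911,147.258 70.127,103.515 89.496,57.647 137.435,44.192 177.843,73.283.

Run 2: The run is open, so emit a `<polyline>` with points (Y-flipped): 19.871,114.941 14.679,128.969 12.820,137.614 13.820,140.690 17.203,138.012 22.495,129.392.

Run 3: The run is open, so emit a `<polyline>` with points (Y-flipped): 261.617,51.904 263.428,51.736 251.667,53.622 233.195,55.576 214.874,55.609 203.565,51.732.

Run 4: The run is open, so emit a `<polyline>` with points (Y-flipped): 118.467,93.140 118.526,102.272 118.191,108.826 117.464,112.803 116.343,114.201 114.830,113.021.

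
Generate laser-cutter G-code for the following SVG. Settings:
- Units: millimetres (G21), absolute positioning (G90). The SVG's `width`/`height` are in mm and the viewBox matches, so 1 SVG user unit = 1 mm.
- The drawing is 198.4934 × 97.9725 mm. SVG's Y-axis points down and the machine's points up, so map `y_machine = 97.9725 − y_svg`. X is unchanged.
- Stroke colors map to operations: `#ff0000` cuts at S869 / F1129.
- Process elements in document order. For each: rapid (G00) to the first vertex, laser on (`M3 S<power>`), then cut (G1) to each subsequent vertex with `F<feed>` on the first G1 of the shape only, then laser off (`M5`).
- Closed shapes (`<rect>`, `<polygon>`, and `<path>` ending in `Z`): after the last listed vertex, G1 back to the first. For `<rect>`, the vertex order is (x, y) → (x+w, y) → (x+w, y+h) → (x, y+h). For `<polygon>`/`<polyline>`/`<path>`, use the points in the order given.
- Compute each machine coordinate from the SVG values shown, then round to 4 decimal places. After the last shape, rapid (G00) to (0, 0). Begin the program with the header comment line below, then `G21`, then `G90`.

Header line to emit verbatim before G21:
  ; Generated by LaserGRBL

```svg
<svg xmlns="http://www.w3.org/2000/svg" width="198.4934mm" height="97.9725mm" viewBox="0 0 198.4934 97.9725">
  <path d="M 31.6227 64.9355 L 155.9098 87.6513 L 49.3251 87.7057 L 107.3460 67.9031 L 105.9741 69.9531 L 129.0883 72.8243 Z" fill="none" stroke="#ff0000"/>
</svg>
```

; Generated by LaserGRBL
G21
G90
G00 X31.6227 Y33.0370
M3 S869
G1 X155.9098 Y10.3212 F1129
G1 X49.3251 Y10.2668
G1 X107.3460 Y30.0694
G1 X105.9741 Y28.0194
G1 X129.0883 Y25.1482
G1 X31.6227 Y33.0370
M5
G00 X0.0000 Y0.0000

1 u = 1 mm; y_m = 97.9725 − y.

[1] `<path>` closed polygon, #ff0000→cut S869 F1129: (31.6227,33.0370) → (155.9098,10.3212) → (49.3251,10.2668) → (107.3460,30.0694) → (105.9741,28.0194) → (129.0883,25.1482) → (31.6227,33.0370) (closed)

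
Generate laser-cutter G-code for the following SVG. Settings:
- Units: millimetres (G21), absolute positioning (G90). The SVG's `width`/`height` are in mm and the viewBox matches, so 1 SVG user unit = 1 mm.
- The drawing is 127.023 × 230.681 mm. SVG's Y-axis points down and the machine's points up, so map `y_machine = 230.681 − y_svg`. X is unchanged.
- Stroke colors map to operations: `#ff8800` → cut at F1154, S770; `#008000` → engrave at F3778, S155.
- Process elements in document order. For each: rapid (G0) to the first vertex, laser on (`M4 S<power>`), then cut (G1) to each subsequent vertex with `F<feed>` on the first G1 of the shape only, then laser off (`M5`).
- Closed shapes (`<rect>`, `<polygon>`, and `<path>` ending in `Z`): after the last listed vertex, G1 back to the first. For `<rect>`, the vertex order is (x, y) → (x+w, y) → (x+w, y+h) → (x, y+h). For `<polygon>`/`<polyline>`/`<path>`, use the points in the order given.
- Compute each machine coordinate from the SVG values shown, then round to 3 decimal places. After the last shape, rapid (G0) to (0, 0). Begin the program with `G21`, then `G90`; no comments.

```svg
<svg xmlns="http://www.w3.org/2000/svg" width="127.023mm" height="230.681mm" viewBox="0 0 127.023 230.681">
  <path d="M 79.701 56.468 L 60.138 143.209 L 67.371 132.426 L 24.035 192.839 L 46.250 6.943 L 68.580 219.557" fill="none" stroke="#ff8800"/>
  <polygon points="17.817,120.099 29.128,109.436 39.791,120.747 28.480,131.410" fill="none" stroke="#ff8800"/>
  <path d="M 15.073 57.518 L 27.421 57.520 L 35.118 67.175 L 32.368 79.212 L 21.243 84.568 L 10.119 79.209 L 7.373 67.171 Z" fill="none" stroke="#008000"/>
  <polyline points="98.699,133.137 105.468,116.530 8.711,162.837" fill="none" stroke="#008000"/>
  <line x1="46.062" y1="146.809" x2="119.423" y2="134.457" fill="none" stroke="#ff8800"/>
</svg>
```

viewBox `0 0 127.023 230.681` with mm width/height → 1 unit = 1 mm. Flip: y_m = 230.681 − y_svg.

**Shape 1** — `<path>` open polyline, stroke `#ff8800` → cut (S770, F1154). Machine vertices: (79.701,174.213) → (60.138,87.472) → (67.371,98.255) → (24.035,37.842) → (46.250,223.738) → (68.580,11.124). Open path.

**Shape 2** — `<polygon>` regular polygon, stroke `#ff8800` → cut (S770, F1154). Machine vertices: (17.817,110.582) → (29.128,121.245) → (39.791,109.934) → (28.480,99.271) → (17.817,110.582). Closed: final G1 returns to the first vertex.

**Shape 3** — `<path>` regular polygon, stroke `#008000` → engrave (S155, F3778). Machine vertices: (15.073,173.163) → (27.421,173.161) → (35.118,163.506) → (32.368,151.469) → (21.243,146.113) → (10.119,151.472) → (7.373,163.510) → (15.073,173.163). Closed: final G1 returns to the first vertex.

**Shape 4** — `<polyline>` open polyline, stroke `#008000` → engrave (S155, F3778). Machine vertices: (98.699,97.544) → (105.468,114.151) → (8.711,67.844). Open path.

**Shape 5** — `<line>` line segment, stroke `#ff8800` → cut (S770, F1154). Machine vertices: (46.062,83.872) → (119.423,96.224). Open path.

G21
G90
G0 X79.701 Y174.213
M4 S770
G1 X60.138 Y87.472 F1154
G1 X67.371 Y98.255
G1 X24.035 Y37.842
G1 X46.250 Y223.738
G1 X68.580 Y11.124
M5
G0 X17.817 Y110.582
M4 S770
G1 X29.128 Y121.245 F1154
G1 X39.791 Y109.934
G1 X28.480 Y99.271
G1 X17.817 Y110.582
M5
G0 X15.073 Y173.163
M4 S155
G1 X27.421 Y173.161 F3778
G1 X35.118 Y163.506
G1 X32.368 Y151.469
G1 X21.243 Y146.113
G1 X10.119 Y151.472
G1 X7.373 Y163.510
G1 X15.073 Y173.163
M5
G0 X98.699 Y97.544
M4 S155
G1 X105.468 Y114.151 F3778
G1 X8.711 Y67.844
M5
G0 X46.062 Y83.872
M4 S770
G1 X119.423 Y96.224 F1154
M5
G0 X0.000 Y0.000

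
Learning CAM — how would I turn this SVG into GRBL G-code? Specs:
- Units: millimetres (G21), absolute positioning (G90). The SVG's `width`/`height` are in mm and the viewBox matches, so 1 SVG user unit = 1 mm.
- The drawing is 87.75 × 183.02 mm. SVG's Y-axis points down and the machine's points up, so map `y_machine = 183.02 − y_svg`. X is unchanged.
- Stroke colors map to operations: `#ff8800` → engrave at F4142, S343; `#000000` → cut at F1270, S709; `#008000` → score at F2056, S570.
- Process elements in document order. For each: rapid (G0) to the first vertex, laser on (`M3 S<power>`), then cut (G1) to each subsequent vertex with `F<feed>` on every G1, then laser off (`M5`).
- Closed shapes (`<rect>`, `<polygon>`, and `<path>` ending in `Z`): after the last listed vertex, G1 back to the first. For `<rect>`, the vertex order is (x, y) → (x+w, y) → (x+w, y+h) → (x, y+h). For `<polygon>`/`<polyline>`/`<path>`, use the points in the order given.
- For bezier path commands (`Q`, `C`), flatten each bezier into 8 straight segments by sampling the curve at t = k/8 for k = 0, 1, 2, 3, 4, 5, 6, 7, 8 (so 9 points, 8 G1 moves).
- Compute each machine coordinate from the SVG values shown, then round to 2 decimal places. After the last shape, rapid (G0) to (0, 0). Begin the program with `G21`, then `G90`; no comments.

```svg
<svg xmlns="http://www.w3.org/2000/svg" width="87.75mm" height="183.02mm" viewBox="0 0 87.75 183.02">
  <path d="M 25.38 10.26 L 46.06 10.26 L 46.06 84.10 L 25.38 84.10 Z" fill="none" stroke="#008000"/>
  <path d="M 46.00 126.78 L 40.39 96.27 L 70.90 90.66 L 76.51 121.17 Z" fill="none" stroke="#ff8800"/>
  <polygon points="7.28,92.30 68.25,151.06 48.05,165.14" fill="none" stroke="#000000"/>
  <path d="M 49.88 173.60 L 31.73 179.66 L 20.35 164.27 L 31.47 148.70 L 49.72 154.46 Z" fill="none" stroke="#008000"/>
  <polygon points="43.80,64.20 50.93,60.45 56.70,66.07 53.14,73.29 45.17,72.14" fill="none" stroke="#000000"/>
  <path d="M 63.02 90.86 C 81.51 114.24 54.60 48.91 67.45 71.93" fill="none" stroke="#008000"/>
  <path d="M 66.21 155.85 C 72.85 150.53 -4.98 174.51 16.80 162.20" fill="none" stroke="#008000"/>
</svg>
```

viewBox `0 0 87.75 183.02` with mm width/height → 1 unit = 1 mm. Flip: y_m = 183.02 − y_svg.

**Shape 1** — `<path>` rectangle, stroke `#008000` → score (S570, F2056). Machine vertices: (25.38,172.76) → (46.06,172.76) → (46.06,98.92) → (25.38,98.92) → (25.38,172.76). Closed: final G1 returns to the first vertex.

**Shape 2** — `<path>` regular polygon, stroke `#ff8800` → engrave (S343, F4142). Machine vertices: (46.00,56.24) → (40.39,86.75) → (70.90,92.36) → (76.51,61.85) → (46.00,56.24). Closed: final G1 returns to the first vertex.

**Shape 3** — `<polygon>` closed polygon, stroke `#000000` → cut (S709, F1270). Machine vertices: (7.28,90.72) → (68.25,31.96) → (48.05,17.88) → (7.28,90.72). Closed: final G1 returns to the first vertex.

**Shape 4** — `<path>` regular polygon, stroke `#008000` → score (S570, F2056). Machine vertices: (49.88,9.42) → (31.73,3.36) → (20.35,18.75) → (31.47,34.32) → (49.72,28.56) → (49.88,9.42). Closed: final G1 returns to the first vertex.

**Shape 5** — `<polygon>` regular polygon, stroke `#000000` → cut (S709, F1270). Machine vertices: (43.80,118.82) → (50.93,122.57) → (56.70,116.95) → (53.14,109.73) → (45.17,110.88) → (43.80,118.82). Closed: final G1 returns to the first vertex.

**Shape 6** — `<path>` cubic bezier, stroke `#008000` → score (S570, F2056). Control points (SVG): P0=(63.02,90.86), P1=(81.51,114.24), P2=(54.60,48.91), P3=(67.45,71.93); sampled at t=k/8. Machine vertices: (63.02,92.16) → (67.99,87.20) → (69.71,88.49) → (69.16,93.94) → (67.35,101.49) → (65.28,109.05) → (63.94,114.56) → (64.33,115.93) → (67.45,111.09). Open path.

**Shape 7** — `<path>` cubic bezier, stroke `#008000` → score (S570, F2056). Control points (SVG): P0=(66.21,155.85), P1=(72.85,150.53), P2=(-4.98,174.51), P3=(16.80,162.20); sampled at t=k/8. Machine vertices: (66.21,27.17) → (65.10,27.92) → (58.23,26.69) → (47.75,24.25) → (35.83,21.37) → (24.61,18.82) → (16.27,17.37) → (12.94,17.78) → (16.80,20.82). Open path.

G21
G90
G0 X25.38 Y172.76
M3 S570
G1 X46.06 Y172.76 F2056
G1 X46.06 Y98.92 F2056
G1 X25.38 Y98.92 F2056
G1 X25.38 Y172.76 F2056
M5
G0 X46.00 Y56.24
M3 S343
G1 X40.39 Y86.75 F4142
G1 X70.90 Y92.36 F4142
G1 X76.51 Y61.85 F4142
G1 X46.00 Y56.24 F4142
M5
G0 X7.28 Y90.72
M3 S709
G1 X68.25 Y31.96 F1270
G1 X48.05 Y17.88 F1270
G1 X7.28 Y90.72 F1270
M5
G0 X49.88 Y9.42
M3 S570
G1 X31.73 Y3.36 F2056
G1 X20.35 Y18.75 F2056
G1 X31.47 Y34.32 F2056
G1 X49.72 Y28.56 F2056
G1 X49.88 Y9.42 F2056
M5
G0 X43.80 Y118.82
M3 S709
G1 X50.93 Y122.57 F1270
G1 X56.70 Y116.95 F1270
G1 X53.14 Y109.73 F1270
G1 X45.17 Y110.88 F1270
G1 X43.80 Y118.82 F1270
M5
G0 X63.02 Y92.16
M3 S570
G1 X67.99 Y87.20 F2056
G1 X69.71 Y88.49 F2056
G1 X69.16 Y93.94 F2056
G1 X67.35 Y101.49 F2056
G1 X65.28 Y109.05 F2056
G1 X63.94 Y114.56 F2056
G1 X64.33 Y115.93 F2056
G1 X67.45 Y111.09 F2056
M5
G0 X66.21 Y27.17
M3 S570
G1 X65.10 Y27.92 F2056
G1 X58.23 Y26.69 F2056
G1 X47.75 Y24.25 F2056
G1 X35.83 Y21.37 F2056
G1 X24.61 Y18.82 F2056
G1 X16.27 Y17.37 F2056
G1 X12.94 Y17.78 F2056
G1 X16.80 Y20.82 F2056
M5
G0 X0.00 Y0.00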